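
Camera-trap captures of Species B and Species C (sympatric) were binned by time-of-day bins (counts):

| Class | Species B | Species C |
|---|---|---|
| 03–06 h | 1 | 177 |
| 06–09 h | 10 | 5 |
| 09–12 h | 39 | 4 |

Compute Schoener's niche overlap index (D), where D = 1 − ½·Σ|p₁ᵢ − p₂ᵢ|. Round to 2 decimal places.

0.07

Proportions for Species B (n=50): 1/50=0.0200, 10/50=0.2000, 39/50=0.7800
Proportions for Species C (n=186): 177/186=0.9516, 5/186=0.0269, 4/186=0.0215
Σ|p₁ᵢ − p₂ᵢ| = 0.9316 + 0.1731 + 0.7585 = 1.8632
D = 1 − ½ × 1.8632 = 1 − 0.93160 = 0.06840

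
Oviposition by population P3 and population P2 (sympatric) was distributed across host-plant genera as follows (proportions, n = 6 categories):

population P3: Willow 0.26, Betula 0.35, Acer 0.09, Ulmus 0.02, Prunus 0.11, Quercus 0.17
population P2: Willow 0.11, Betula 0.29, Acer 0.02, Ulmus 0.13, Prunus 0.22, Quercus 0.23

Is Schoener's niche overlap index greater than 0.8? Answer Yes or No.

No

Σ|p₁ᵢ − p₂ᵢ| = 0.15 + 0.06 + 0.07 + 0.11 + 0.11 + 0.06 = 0.56
D = 1 − ½ × 0.56 = 1 − 0.280 = 0.7200
D = 0.7200 < 0.8 → No.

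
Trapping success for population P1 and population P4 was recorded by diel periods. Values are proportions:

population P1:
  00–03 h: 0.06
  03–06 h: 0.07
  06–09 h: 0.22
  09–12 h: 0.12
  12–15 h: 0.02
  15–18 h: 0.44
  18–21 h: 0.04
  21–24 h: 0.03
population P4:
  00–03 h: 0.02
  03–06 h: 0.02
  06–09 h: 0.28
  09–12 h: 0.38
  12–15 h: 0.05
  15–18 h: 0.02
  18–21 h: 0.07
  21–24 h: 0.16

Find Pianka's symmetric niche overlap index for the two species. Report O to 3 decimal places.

Σ p₁ᵢp₂ᵢ = 0.0012 + 0.0014 + 0.0616 + 0.0456 + 0.0010 + 0.0088 + 0.0028 + 0.0048 = 0.1272
Σp_1ᵢ² = 0.06² + 0.07² + 0.22² + 0.12² + 0.02² + 0.44² + 0.04² + 0.03² = 0.0036 + 0.0049 + 0.0484 + 0.0144 + 0.0004 + 0.1936 + 0.0016 + 0.0009 = 0.2678
Σp_2ᵢ² = 0.02² + 0.02² + 0.28² + 0.38² + 0.05² + 0.02² + 0.07² + 0.16² = 0.0004 + 0.0004 + 0.0784 + 0.1444 + 0.0025 + 0.0004 + 0.0049 + 0.0256 = 0.2570
O = 0.1272 / √(0.2678 × 0.2570) = 0.1272 / 0.262344 = 0.48486

0.485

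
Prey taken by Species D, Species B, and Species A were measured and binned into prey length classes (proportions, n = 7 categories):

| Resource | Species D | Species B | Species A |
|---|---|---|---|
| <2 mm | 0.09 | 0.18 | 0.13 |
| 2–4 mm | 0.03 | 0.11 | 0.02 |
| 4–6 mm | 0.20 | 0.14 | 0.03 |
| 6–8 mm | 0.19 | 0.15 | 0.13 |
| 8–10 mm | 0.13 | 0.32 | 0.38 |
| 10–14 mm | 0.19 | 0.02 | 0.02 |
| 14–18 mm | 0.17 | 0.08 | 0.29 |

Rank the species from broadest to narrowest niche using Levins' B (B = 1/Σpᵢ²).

Σp_Dᵢ² = 0.09² + 0.03² + 0.20² + 0.19² + 0.13² + 0.19² + 0.17² = 0.0081 + 0.0009 + 0.0400 + 0.0361 + 0.0169 + 0.0361 + 0.0289 = 0.1670
B_D = 1 / 0.1670 = 5.9880
Σp_Bᵢ² = 0.18² + 0.11² + 0.14² + 0.15² + 0.32² + 0.02² + 0.08² = 0.0324 + 0.0121 + 0.0196 + 0.0225 + 0.1024 + 0.0004 + 0.0064 = 0.1958
B_B = 1 / 0.1958 = 5.1073
Σp_Aᵢ² = 0.13² + 0.02² + 0.03² + 0.13² + 0.38² + 0.02² + 0.29² = 0.0169 + 0.0004 + 0.0009 + 0.0169 + 0.1444 + 0.0004 + 0.0841 = 0.2640
B_A = 1 / 0.2640 = 3.7879
Ranking by B (broadest → narrowest): Species D (5.99) > Species B (5.11) > Species A (3.79)

Species D > Species B > Species A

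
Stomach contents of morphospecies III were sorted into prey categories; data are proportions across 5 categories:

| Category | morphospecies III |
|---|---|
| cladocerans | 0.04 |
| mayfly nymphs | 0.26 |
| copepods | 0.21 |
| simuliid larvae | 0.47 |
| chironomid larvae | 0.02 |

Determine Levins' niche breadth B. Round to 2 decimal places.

2.99

Σpᵢ² = 0.04² + 0.26² + 0.21² + 0.47² + 0.02² = 0.0016 + 0.0676 + 0.0441 + 0.2209 + 0.0004 = 0.3346
B = 1 / 0.3346 = 2.9886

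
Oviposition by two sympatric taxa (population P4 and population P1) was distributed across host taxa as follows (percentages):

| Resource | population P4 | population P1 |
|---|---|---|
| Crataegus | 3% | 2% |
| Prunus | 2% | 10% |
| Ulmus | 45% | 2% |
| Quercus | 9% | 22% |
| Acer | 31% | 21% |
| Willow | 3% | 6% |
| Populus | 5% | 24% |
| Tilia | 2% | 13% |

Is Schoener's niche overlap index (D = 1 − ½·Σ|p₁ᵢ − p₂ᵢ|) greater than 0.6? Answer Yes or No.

Convert percentages to proportions (divide by 100).
Σ|p₁ᵢ − p₂ᵢ| = 0.01 + 0.08 + 0.43 + 0.13 + 0.10 + 0.03 + 0.19 + 0.11 = 1.08
D = 1 − ½ × 1.08 = 1 − 0.540 = 0.4600
D = 0.4600 < 0.6 → No.

No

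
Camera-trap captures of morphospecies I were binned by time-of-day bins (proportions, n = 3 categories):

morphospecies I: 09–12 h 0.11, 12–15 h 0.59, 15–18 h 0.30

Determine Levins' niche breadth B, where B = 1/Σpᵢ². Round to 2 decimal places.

2.22

Σpᵢ² = 0.11² + 0.59² + 0.30² = 0.0121 + 0.3481 + 0.0900 = 0.4502
B = 1 / 0.4502 = 2.2212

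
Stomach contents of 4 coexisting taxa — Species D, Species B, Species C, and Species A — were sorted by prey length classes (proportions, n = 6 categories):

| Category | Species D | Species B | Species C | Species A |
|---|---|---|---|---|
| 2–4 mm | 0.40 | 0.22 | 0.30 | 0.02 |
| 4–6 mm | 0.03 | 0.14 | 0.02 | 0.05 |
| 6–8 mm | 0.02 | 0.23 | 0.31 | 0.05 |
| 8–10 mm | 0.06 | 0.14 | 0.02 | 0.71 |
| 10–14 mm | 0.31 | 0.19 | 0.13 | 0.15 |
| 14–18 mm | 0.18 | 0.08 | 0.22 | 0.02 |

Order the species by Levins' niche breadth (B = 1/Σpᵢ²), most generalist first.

Species B > Species C > Species D > Species A

Σp_Dᵢ² = 0.40² + 0.03² + 0.02² + 0.06² + 0.31² + 0.18² = 0.1600 + 0.0009 + 0.0004 + 0.0036 + 0.0961 + 0.0324 = 0.2934
B_D = 1 / 0.2934 = 3.4083
Σp_Bᵢ² = 0.22² + 0.14² + 0.23² + 0.14² + 0.19² + 0.08² = 0.0484 + 0.0196 + 0.0529 + 0.0196 + 0.0361 + 0.0064 = 0.1830
B_B = 1 / 0.1830 = 5.4645
Σp_Cᵢ² = 0.30² + 0.02² + 0.31² + 0.02² + 0.13² + 0.22² = 0.0900 + 0.0004 + 0.0961 + 0.0004 + 0.0169 + 0.0484 = 0.2522
B_C = 1 / 0.2522 = 3.9651
Σp_Aᵢ² = 0.02² + 0.05² + 0.05² + 0.71² + 0.15² + 0.02² = 0.0004 + 0.0025 + 0.0025 + 0.5041 + 0.0225 + 0.0004 = 0.5324
B_A = 1 / 0.5324 = 1.8783
Ranking by B (broadest → narrowest): Species B (5.46) > Species C (3.97) > Species D (3.41) > Species A (1.88)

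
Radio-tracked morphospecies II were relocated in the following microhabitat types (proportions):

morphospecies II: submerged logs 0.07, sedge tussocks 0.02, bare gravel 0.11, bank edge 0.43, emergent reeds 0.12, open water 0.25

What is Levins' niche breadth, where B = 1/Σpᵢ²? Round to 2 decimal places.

Σpᵢ² = 0.07² + 0.02² + 0.11² + 0.43² + 0.12² + 0.25² = 0.0049 + 0.0004 + 0.0121 + 0.1849 + 0.0144 + 0.0625 = 0.2792
B = 1 / 0.2792 = 3.5817

3.58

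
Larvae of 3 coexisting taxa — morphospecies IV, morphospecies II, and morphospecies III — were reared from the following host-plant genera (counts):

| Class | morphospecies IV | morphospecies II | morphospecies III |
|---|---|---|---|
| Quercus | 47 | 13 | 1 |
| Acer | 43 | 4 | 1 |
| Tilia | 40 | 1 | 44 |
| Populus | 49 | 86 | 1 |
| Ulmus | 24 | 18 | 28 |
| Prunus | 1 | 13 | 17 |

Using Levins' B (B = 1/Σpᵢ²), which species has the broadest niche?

morphospecies IV

Proportions for morphospecies IV (n=204): 47/204=0.2304, 43/204=0.2108, 40/204=0.1961, 49/204=0.2402, 24/204=0.1176, 1/204=0.0049
Proportions for morphospecies II (n=135): 13/135=0.0963, 4/135=0.0296, 1/135=0.0074, 86/135=0.6370, 18/135=0.1333, 13/135=0.0963
Proportions for morphospecies III (n=92): 1/92=0.0109, 1/92=0.0109, 44/92=0.4783, 1/92=0.0109, 28/92=0.3043, 17/92=0.1848
Σp_IVᵢ² = 0.2304² + 0.2108² + 0.1961² + 0.2402² + 0.1176² + 0.0049² = 0.053084 + 0.044437 + 0.038455 + 0.057696 + 0.013830 + 0.000024 = 0.207526
B_IV = 1 / 0.207526 = 4.8187
Σp_IIᵢ² = 0.0963² + 0.0296² + 0.0074² + 0.6370² + 0.1333² + 0.0963² = 0.009274 + 0.000876 + 0.000055 + 0.405769 + 0.017769 + 0.009274 = 0.443017
B_II = 1 / 0.443017 = 2.2572
Σp_IIIᵢ² = 0.0109² + 0.0109² + 0.4783² + 0.0109² + 0.3043² + 0.1848² = 0.000119 + 0.000119 + 0.228771 + 0.000119 + 0.092598 + 0.034151 = 0.355877
B_III = 1 / 0.355877 = 2.8100
Highest B → broadest niche (most generalist): morphospecies IV (B = 4.82).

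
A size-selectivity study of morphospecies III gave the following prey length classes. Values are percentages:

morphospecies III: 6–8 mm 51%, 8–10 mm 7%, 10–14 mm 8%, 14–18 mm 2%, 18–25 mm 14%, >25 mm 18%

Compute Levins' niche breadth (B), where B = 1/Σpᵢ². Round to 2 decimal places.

Convert percentages to proportions (divide by 100).
Σpᵢ² = 0.51² + 0.07² + 0.08² + 0.02² + 0.14² + 0.18² = 0.2601 + 0.0049 + 0.0064 + 0.0004 + 0.0196 + 0.0324 = 0.3238
B = 1 / 0.3238 = 3.0883

3.09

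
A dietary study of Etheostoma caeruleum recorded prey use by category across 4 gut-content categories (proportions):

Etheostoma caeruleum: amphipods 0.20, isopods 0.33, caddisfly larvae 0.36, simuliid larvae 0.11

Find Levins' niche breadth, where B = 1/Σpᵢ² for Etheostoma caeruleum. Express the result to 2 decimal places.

Σpᵢ² = 0.20² + 0.33² + 0.36² + 0.11² = 0.0400 + 0.1089 + 0.1296 + 0.0121 = 0.2906
B = 1 / 0.2906 = 3.4412

3.44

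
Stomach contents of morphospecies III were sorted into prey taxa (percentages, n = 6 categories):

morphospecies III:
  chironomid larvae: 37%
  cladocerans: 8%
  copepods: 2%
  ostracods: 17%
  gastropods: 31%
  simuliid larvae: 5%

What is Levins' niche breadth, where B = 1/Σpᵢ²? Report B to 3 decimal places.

3.687

Convert percentages to proportions (divide by 100).
Σpᵢ² = 0.37² + 0.08² + 0.02² + 0.17² + 0.31² + 0.05² = 0.1369 + 0.0064 + 0.0004 + 0.0289 + 0.0961 + 0.0025 = 0.2712
B = 1 / 0.2712 = 3.68732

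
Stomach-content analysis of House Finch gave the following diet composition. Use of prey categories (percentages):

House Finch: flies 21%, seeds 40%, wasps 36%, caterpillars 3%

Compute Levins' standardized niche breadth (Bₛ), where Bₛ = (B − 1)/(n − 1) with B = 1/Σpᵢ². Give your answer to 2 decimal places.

Convert percentages to proportions (divide by 100).
Σpᵢ² = 0.21² + 0.40² + 0.36² + 0.03² = 0.0441 + 0.1600 + 0.1296 + 0.0009 = 0.3346
B = 1 / 0.3346 = 2.9886
Bₛ = (B − 1)/(n − 1) = (2.9886 − 1)/(4 − 1) = 1.9886/3 = 0.6629

0.66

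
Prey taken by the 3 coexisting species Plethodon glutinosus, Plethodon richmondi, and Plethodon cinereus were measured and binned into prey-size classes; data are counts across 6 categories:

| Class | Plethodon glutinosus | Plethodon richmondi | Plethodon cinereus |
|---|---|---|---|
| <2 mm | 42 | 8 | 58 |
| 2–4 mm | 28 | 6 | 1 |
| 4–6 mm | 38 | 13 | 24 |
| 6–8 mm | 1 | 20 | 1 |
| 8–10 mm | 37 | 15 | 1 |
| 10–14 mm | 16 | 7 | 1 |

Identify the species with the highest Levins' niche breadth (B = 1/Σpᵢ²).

Plethodon richmondi

Proportions for Plethodon glutinosus (n=162): 42/162=0.2593, 28/162=0.1728, 38/162=0.2346, 1/162=0.0062, 37/162=0.2284, 16/162=0.0988
Proportions for Plethodon richmondi (n=69): 8/69=0.1159, 6/69=0.0870, 13/69=0.1884, 20/69=0.2899, 15/69=0.2174, 7/69=0.1014
Proportions for Plethodon cinereus (n=86): 58/86=0.6744, 1/86=0.0116, 24/86=0.2791, 1/86=0.0116, 1/86=0.0116, 1/86=0.0116
Σp_glutᵢ² = 0.2593² + 0.1728² + 0.2346² + 0.0062² + 0.2284² + 0.0988² = 0.067236 + 0.029860 + 0.055037 + 0.000038 + 0.052167 + 0.009761 = 0.214099
B_glut = 1 / 0.214099 = 4.6707
Σp_richᵢ² = 0.1159² + 0.0870² + 0.1884² + 0.2899² + 0.2174² + 0.1014² = 0.013433 + 0.007569 + 0.035495 + 0.084042 + 0.047263 + 0.010282 = 0.198084
B_rich = 1 / 0.198084 = 5.0484
Σp_cineᵢ² = 0.6744² + 0.0116² + 0.2791² + 0.0116² + 0.0116² + 0.0116² = 0.454815 + 0.000135 + 0.077897 + 0.000135 + 0.000135 + 0.000135 = 0.533252
B_cine = 1 / 0.533252 = 1.8753
Highest B → broadest niche (most generalist): Plethodon richmondi (B = 5.05).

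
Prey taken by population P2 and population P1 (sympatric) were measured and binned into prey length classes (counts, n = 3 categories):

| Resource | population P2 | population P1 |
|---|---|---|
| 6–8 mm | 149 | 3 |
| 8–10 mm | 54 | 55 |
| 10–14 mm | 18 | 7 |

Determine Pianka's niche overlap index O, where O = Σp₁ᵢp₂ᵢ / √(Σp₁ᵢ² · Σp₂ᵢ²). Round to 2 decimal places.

0.40

Proportions for population P2 (n=221): 149/221=0.6742, 54/221=0.2443, 18/221=0.0814
Proportions for population P1 (n=65): 3/65=0.0462, 55/65=0.8462, 7/65=0.1077
Σ p₁ᵢp₂ᵢ = 0.031148 + 0.206727 + 0.008767 = 0.246642
Σp_1ᵢ² = 0.6742² + 0.2443² + 0.0814² = 0.454546 + 0.059682 + 0.006626 = 0.520854
Σp_2ᵢ² = 0.0462² + 0.8462² + 0.1077² = 0.002134 + 0.716054 + 0.011599 = 0.729787
O = 0.246642 / √(0.520854 × 0.729787) = 0.246642 / 0.6165326 = 0.4000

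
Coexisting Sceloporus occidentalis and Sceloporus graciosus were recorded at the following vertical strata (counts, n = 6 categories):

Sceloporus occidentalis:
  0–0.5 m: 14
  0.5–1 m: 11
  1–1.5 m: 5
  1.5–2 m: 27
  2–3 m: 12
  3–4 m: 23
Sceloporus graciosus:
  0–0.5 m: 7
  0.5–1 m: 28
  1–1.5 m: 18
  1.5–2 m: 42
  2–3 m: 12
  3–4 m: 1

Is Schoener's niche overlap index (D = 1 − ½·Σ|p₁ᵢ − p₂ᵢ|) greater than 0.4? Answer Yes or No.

Yes

Proportions for Sceloporus occidentalis (n=92): 14/92=0.1522, 11/92=0.1196, 5/92=0.0543, 27/92=0.2935, 12/92=0.1304, 23/92=0.2500
Proportions for Sceloporus graciosus (n=108): 7/108=0.0648, 28/108=0.2593, 18/108=0.1667, 42/108=0.3889, 12/108=0.1111, 1/108=0.0093
Σ|p₁ᵢ − p₂ᵢ| = 0.0874 + 0.1397 + 0.1124 + 0.0954 + 0.0193 + 0.2407 = 0.6949
D = 1 − ½ × 0.6949 = 1 − 0.34745 = 0.65255
D = 0.65255 > 0.4 → Yes.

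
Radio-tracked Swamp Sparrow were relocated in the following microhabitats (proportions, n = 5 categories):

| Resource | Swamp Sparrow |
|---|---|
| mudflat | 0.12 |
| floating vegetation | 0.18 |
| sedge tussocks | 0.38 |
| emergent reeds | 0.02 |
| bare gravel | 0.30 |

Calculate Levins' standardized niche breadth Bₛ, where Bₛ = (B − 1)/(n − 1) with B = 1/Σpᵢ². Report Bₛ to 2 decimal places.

0.64

Σpᵢ² = 0.12² + 0.18² + 0.38² + 0.02² + 0.30² = 0.0144 + 0.0324 + 0.1444 + 0.0004 + 0.0900 = 0.2816
B = 1 / 0.2816 = 3.5511
Bₛ = (B − 1)/(n − 1) = (3.5511 − 1)/(5 − 1) = 2.5511/4 = 0.6378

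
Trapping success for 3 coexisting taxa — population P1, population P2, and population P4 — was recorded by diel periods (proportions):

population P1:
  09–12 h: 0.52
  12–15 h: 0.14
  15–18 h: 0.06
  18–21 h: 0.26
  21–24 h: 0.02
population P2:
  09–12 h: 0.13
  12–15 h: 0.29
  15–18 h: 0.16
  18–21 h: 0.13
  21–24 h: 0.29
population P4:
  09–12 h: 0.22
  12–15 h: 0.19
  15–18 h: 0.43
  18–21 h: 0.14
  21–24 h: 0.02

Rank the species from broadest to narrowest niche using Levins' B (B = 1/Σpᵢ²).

Σp_P1ᵢ² = 0.52² + 0.14² + 0.06² + 0.26² + 0.02² = 0.2704 + 0.0196 + 0.0036 + 0.0676 + 0.0004 = 0.3616
B_P1 = 1 / 0.3616 = 2.7655
Σp_P2ᵢ² = 0.13² + 0.29² + 0.16² + 0.13² + 0.29² = 0.0169 + 0.0841 + 0.0256 + 0.0169 + 0.0841 = 0.2276
B_P2 = 1 / 0.2276 = 4.3937
Σp_P4ᵢ² = 0.22² + 0.19² + 0.43² + 0.14² + 0.02² = 0.0484 + 0.0361 + 0.1849 + 0.0196 + 0.0004 = 0.2894
B_P4 = 1 / 0.2894 = 3.4554
Ranking by B (broadest → narrowest): population P2 (4.39) > population P4 (3.46) > population P1 (2.77)

population P2 > population P4 > population P1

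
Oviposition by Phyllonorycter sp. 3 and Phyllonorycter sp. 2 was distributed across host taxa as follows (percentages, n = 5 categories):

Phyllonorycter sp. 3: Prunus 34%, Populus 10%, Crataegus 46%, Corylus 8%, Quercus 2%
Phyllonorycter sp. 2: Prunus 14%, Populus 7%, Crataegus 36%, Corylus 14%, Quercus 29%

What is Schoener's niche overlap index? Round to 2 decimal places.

Convert percentages to proportions (divide by 100).
Σ|p₁ᵢ − p₂ᵢ| = 0.20 + 0.03 + 0.10 + 0.06 + 0.27 = 0.66
D = 1 − ½ × 0.66 = 1 − 0.330 = 0.6700

0.67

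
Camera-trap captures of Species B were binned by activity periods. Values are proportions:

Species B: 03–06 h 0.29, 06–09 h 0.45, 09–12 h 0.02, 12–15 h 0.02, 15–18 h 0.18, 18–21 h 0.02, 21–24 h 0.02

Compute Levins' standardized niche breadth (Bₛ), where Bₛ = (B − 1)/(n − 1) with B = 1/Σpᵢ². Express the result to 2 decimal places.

0.35

Σpᵢ² = 0.29² + 0.45² + 0.02² + 0.02² + 0.18² + 0.02² + 0.02² = 0.0841 + 0.2025 + 0.0004 + 0.0004 + 0.0324 + 0.0004 + 0.0004 = 0.3206
B = 1 / 0.3206 = 3.1192
Bₛ = (B − 1)/(n − 1) = (3.1192 − 1)/(7 − 1) = 2.1192/6 = 0.3532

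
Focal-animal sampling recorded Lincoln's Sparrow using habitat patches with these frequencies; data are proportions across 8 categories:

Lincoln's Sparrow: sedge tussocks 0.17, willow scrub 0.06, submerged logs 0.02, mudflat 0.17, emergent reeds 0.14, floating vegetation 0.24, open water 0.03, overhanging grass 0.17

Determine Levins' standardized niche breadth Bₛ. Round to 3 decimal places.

0.703

Σpᵢ² = 0.17² + 0.06² + 0.02² + 0.17² + 0.14² + 0.24² + 0.03² + 0.17² = 0.0289 + 0.0036 + 0.0004 + 0.0289 + 0.0196 + 0.0576 + 0.0009 + 0.0289 = 0.1688
B = 1 / 0.1688 = 5.92417
Bₛ = (B − 1)/(n − 1) = (5.92417 − 1)/(8 − 1) = 4.92417/7 = 0.70345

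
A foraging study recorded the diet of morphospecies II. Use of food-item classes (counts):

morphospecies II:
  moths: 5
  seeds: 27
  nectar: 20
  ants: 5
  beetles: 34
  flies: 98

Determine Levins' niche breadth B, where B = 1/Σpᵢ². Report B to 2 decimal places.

2.99

Proportions for morphospecies II (n=189): 5/189=0.0265, 27/189=0.1429, 20/189=0.1058, 5/189=0.0265, 34/189=0.1799, 98/189=0.5185
Σpᵢ² = 0.0265² + 0.1429² + 0.1058² + 0.0265² + 0.1799² + 0.5185² = 0.000702 + 0.020420 + 0.011194 + 0.000702 + 0.032364 + 0.268842 = 0.334224
B = 1 / 0.334224 = 2.9920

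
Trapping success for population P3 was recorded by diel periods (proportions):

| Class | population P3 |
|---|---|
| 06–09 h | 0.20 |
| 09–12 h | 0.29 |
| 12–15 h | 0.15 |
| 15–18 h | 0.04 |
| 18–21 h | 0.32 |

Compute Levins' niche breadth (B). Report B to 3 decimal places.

Σpᵢ² = 0.20² + 0.29² + 0.15² + 0.04² + 0.32² = 0.0400 + 0.0841 + 0.0225 + 0.0016 + 0.1024 = 0.2506
B = 1 / 0.2506 = 3.99042

3.990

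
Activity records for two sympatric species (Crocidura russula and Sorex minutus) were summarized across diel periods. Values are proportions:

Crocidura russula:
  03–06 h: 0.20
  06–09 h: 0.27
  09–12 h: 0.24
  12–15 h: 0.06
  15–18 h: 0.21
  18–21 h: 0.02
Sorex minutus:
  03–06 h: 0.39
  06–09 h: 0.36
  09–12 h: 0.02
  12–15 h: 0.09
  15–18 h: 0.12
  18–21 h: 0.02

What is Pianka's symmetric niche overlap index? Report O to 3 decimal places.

0.817

Σ p₁ᵢp₂ᵢ = 0.0780 + 0.0972 + 0.0048 + 0.0054 + 0.0252 + 0.0004 = 0.2110
Σp_1ᵢ² = 0.20² + 0.27² + 0.24² + 0.06² + 0.21² + 0.02² = 0.0400 + 0.0729 + 0.0576 + 0.0036 + 0.0441 + 0.0004 = 0.2186
Σp_2ᵢ² = 0.39² + 0.36² + 0.02² + 0.09² + 0.12² + 0.02² = 0.1521 + 0.1296 + 0.0004 + 0.0081 + 0.0144 + 0.0004 = 0.3050
O = 0.2110 / √(0.2186 × 0.3050) = 0.2110 / 0.258211 = 0.81716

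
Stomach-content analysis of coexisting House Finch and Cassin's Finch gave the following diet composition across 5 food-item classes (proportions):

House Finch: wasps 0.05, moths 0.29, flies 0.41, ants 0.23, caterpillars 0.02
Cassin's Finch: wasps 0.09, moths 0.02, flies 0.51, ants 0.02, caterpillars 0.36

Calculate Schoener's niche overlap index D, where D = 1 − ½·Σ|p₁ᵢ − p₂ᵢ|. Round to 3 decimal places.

0.520

Σ|p₁ᵢ − p₂ᵢ| = 0.04 + 0.27 + 0.10 + 0.21 + 0.34 = 0.96
D = 1 − ½ × 0.96 = 1 − 0.480 = 0.52000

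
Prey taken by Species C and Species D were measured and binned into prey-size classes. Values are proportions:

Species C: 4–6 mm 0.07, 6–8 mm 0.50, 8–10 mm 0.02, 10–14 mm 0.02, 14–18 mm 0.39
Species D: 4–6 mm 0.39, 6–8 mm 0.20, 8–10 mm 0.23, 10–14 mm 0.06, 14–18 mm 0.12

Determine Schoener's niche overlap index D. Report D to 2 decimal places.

0.43

Σ|p₁ᵢ − p₂ᵢ| = 0.32 + 0.30 + 0.21 + 0.04 + 0.27 = 1.14
D = 1 − ½ × 1.14 = 1 − 0.570 = 0.4300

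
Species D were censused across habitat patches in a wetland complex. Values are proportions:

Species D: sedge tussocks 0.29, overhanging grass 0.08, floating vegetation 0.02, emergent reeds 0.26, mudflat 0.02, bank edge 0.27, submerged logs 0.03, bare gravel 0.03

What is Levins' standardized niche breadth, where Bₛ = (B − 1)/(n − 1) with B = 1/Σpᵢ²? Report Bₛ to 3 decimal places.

0.469

Σpᵢ² = 0.29² + 0.08² + 0.02² + 0.26² + 0.02² + 0.27² + 0.03² + 0.03² = 0.0841 + 0.0064 + 0.0004 + 0.0676 + 0.0004 + 0.0729 + 0.0009 + 0.0009 = 0.2336
B = 1 / 0.2336 = 4.28082
Bₛ = (B − 1)/(n − 1) = (4.28082 − 1)/(8 − 1) = 3.28082/7 = 0.46869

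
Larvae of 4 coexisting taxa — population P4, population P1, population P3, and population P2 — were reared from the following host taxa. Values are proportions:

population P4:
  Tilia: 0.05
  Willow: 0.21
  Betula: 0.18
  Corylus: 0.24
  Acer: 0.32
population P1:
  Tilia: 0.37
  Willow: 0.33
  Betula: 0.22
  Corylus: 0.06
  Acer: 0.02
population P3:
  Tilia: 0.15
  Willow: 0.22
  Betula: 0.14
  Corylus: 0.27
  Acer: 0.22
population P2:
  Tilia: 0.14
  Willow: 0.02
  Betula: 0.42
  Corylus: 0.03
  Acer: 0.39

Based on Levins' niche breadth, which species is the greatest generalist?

Σp_P4ᵢ² = 0.05² + 0.21² + 0.18² + 0.24² + 0.32² = 0.0025 + 0.0441 + 0.0324 + 0.0576 + 0.1024 = 0.2390
B_P4 = 1 / 0.2390 = 4.1841
Σp_P1ᵢ² = 0.37² + 0.33² + 0.22² + 0.06² + 0.02² = 0.1369 + 0.1089 + 0.0484 + 0.0036 + 0.0004 = 0.2982
B_P1 = 1 / 0.2982 = 3.3535
Σp_P3ᵢ² = 0.15² + 0.22² + 0.14² + 0.27² + 0.22² = 0.0225 + 0.0484 + 0.0196 + 0.0729 + 0.0484 = 0.2118
B_P3 = 1 / 0.2118 = 4.7214
Σp_P2ᵢ² = 0.14² + 0.02² + 0.42² + 0.03² + 0.39² = 0.0196 + 0.0004 + 0.1764 + 0.0009 + 0.1521 = 0.3494
B_P2 = 1 / 0.3494 = 2.8620
Highest B → broadest niche (most generalist): population P3 (B = 4.72).

population P3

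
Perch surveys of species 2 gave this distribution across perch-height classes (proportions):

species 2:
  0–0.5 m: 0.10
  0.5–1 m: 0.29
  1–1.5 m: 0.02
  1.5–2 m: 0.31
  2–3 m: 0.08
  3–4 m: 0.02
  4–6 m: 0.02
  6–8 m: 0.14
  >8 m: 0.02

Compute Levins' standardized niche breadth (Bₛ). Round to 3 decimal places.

Σpᵢ² = 0.10² + 0.29² + 0.02² + 0.31² + 0.08² + 0.02² + 0.02² + 0.14² + 0.02² = 0.0100 + 0.0841 + 0.0004 + 0.0961 + 0.0064 + 0.0004 + 0.0004 + 0.0196 + 0.0004 = 0.2178
B = 1 / 0.2178 = 4.59137
Bₛ = (B − 1)/(n − 1) = (4.59137 − 1)/(9 − 1) = 3.59137/8 = 0.44892

0.449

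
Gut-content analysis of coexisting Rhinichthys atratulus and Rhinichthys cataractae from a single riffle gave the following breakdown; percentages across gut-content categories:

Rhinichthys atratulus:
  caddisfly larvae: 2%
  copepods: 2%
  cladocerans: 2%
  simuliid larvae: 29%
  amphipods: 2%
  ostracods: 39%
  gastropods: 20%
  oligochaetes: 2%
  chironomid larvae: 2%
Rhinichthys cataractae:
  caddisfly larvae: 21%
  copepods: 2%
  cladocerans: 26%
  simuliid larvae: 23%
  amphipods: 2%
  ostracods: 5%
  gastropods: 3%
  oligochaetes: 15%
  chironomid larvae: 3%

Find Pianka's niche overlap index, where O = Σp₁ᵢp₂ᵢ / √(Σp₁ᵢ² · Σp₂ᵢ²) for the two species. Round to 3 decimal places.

0.458

Convert percentages to proportions (divide by 100).
Σ p₁ᵢp₂ᵢ = 0.0042 + 0.0004 + 0.0052 + 0.0667 + 0.0004 + 0.0195 + 0.0060 + 0.0030 + 0.0006 = 0.1060
Σp_1ᵢ² = 0.02² + 0.02² + 0.02² + 0.29² + 0.02² + 0.39² + 0.20² + 0.02² + 0.02² = 0.0004 + 0.0004 + 0.0004 + 0.0841 + 0.0004 + 0.1521 + 0.0400 + 0.0004 + 0.0004 = 0.2786
Σp_2ᵢ² = 0.21² + 0.02² + 0.26² + 0.23² + 0.02² + 0.05² + 0.03² + 0.15² + 0.03² = 0.0441 + 0.0004 + 0.0676 + 0.0529 + 0.0004 + 0.0025 + 0.0009 + 0.0225 + 0.0009 = 0.1922
O = 0.1060 / √(0.2786 × 0.1922) = 0.1060 / 0.231402 = 0.45808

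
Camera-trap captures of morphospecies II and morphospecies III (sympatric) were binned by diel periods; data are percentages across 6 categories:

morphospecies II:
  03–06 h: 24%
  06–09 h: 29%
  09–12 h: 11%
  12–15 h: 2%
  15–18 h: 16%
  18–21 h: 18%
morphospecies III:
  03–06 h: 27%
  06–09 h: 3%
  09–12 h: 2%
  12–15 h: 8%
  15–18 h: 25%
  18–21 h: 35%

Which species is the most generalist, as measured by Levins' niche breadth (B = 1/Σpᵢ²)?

morphospecies II

Convert percentages to proportions (divide by 100).
Σp_IIᵢ² = 0.24² + 0.29² + 0.11² + 0.02² + 0.16² + 0.18² = 0.0576 + 0.0841 + 0.0121 + 0.0004 + 0.0256 + 0.0324 = 0.2122
B_II = 1 / 0.2122 = 4.7125
Σp_IIIᵢ² = 0.27² + 0.03² + 0.02² + 0.08² + 0.25² + 0.35² = 0.0729 + 0.0009 + 0.0004 + 0.0064 + 0.0625 + 0.1225 = 0.2656
B_III = 1 / 0.2656 = 3.7651
Highest B → broadest niche (most generalist): morphospecies II (B = 4.71).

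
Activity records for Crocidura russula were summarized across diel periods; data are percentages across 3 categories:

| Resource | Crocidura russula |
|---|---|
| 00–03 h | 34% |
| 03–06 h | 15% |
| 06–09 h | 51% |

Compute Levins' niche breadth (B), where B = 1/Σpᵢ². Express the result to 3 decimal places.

Convert percentages to proportions (divide by 100).
Σpᵢ² = 0.34² + 0.15² + 0.51² = 0.1156 + 0.0225 + 0.2601 = 0.3982
B = 1 / 0.3982 = 2.51130

2.511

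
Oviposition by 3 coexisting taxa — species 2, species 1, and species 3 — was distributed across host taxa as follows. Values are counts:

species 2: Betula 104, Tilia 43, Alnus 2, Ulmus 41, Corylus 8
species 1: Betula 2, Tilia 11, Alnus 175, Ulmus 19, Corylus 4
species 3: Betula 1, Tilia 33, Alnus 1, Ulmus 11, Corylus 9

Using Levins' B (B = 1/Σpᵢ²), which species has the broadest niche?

Proportions for species 2 (n=198): 104/198=0.5253, 43/198=0.2172, 2/198=0.0101, 41/198=0.2071, 8/198=0.0404
Proportions for species 1 (n=211): 2/211=0.0095, 11/211=0.0521, 175/211=0.8294, 19/211=0.0900, 4/211=0.0190
Proportions for species 3 (n=55): 1/55=0.0182, 33/55=0.6000, 1/55=0.0182, 11/55=0.2000, 9/55=0.1636
Σp_2ᵢ² = 0.5253² + 0.2172² + 0.0101² + 0.2071² + 0.0404² = 0.275940 + 0.047176 + 0.000102 + 0.042890 + 0.001632 = 0.367740
B_2 = 1 / 0.367740 = 2.7193
Σp_1ᵢ² = 0.0095² + 0.0521² + 0.8294² + 0.0900² + 0.0190² = 0.000090 + 0.002714 + 0.687904 + 0.008100 + 0.000361 = 0.699169
B_1 = 1 / 0.699169 = 1.4303
Σp_3ᵢ² = 0.0182² + 0.6000² + 0.0182² + 0.2000² + 0.1636² = 0.000331 + 0.360000 + 0.000331 + 0.040000 + 0.026765 = 0.427427
B_3 = 1 / 0.427427 = 2.3396
Highest B → broadest niche (most generalist): species 2 (B = 2.72).

species 2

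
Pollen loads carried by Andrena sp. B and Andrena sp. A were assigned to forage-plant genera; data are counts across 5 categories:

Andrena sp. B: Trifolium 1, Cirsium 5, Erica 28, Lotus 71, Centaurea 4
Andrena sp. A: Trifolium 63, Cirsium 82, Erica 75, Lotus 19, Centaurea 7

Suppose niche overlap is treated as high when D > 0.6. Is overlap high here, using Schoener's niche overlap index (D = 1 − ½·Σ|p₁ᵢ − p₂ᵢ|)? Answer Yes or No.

Proportions for Andrena sp. B (n=109): 1/109=0.0092, 5/109=0.0459, 28/109=0.2569, 71/109=0.6514, 4/109=0.0367
Proportions for Andrena sp. A (n=246): 63/246=0.2561, 82/246=0.3333, 75/246=0.3049, 19/246=0.0772, 7/246=0.0285
Σ|p₁ᵢ − p₂ᵢ| = 0.2469 + 0.2874 + 0.0480 + 0.5742 + 0.0082 = 1.1647
D = 1 − ½ × 1.1647 = 1 − 0.58235 = 0.41765
D = 0.41765 < 0.6 → No.

No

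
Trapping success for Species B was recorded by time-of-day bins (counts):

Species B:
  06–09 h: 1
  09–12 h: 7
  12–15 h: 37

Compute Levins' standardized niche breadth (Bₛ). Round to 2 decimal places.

Proportions for Species B (n=45): 1/45=0.0222, 7/45=0.1556, 37/45=0.8222
Σpᵢ² = 0.0222² + 0.1556² + 0.8222² = 0.000493 + 0.024211 + 0.676013 = 0.700717
B = 1 / 0.700717 = 1.4271
Bₛ = (B − 1)/(n − 1) = (1.4271 − 1)/(3 − 1) = 0.4271/2 = 0.2136

0.21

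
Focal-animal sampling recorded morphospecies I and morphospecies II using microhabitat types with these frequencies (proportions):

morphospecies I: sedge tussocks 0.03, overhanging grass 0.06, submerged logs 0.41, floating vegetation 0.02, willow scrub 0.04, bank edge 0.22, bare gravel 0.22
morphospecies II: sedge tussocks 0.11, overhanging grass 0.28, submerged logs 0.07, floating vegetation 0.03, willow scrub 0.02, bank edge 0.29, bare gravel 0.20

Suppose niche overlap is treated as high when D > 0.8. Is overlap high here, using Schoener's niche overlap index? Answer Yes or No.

Σ|p₁ᵢ − p₂ᵢ| = 0.08 + 0.22 + 0.34 + 0.01 + 0.02 + 0.07 + 0.02 = 0.76
D = 1 − ½ × 0.76 = 1 − 0.380 = 0.6200
D = 0.6200 < 0.8 → No.

No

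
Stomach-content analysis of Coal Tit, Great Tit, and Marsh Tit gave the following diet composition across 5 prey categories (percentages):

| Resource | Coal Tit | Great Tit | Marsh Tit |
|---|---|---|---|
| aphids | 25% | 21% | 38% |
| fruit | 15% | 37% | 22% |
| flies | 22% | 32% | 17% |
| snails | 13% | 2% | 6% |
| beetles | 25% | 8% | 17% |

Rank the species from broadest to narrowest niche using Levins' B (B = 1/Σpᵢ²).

Convert percentages to proportions (divide by 100).
Σp_Coalᵢ² = 0.25² + 0.15² + 0.22² + 0.13² + 0.25² = 0.0625 + 0.0225 + 0.0484 + 0.0169 + 0.0625 = 0.2128
B_Coal = 1 / 0.2128 = 4.6992
Σp_Greaᵢ² = 0.21² + 0.37² + 0.32² + 0.02² + 0.08² = 0.0441 + 0.1369 + 0.1024 + 0.0004 + 0.0064 = 0.2902
B_Grea = 1 / 0.2902 = 3.4459
Σp_Marsᵢ² = 0.38² + 0.22² + 0.17² + 0.06² + 0.17² = 0.1444 + 0.0484 + 0.0289 + 0.0036 + 0.0289 = 0.2542
B_Mars = 1 / 0.2542 = 3.9339
Ranking by B (broadest → narrowest): Coal Tit (4.70) > Marsh Tit (3.93) > Great Tit (3.45)

Coal Tit > Marsh Tit > Great Tit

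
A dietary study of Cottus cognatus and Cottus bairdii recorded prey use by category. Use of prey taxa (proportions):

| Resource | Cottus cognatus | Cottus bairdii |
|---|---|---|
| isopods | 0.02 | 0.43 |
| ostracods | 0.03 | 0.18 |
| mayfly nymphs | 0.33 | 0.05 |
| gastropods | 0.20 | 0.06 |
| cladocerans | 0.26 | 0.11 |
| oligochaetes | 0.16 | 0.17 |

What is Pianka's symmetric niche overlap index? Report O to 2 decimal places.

0.39

Σ p₁ᵢp₂ᵢ = 0.0086 + 0.0054 + 0.0165 + 0.0120 + 0.0286 + 0.0272 = 0.0983
Σp_1ᵢ² = 0.02² + 0.03² + 0.33² + 0.20² + 0.26² + 0.16² = 0.0004 + 0.0009 + 0.1089 + 0.0400 + 0.0676 + 0.0256 = 0.2434
Σp_2ᵢ² = 0.43² + 0.18² + 0.05² + 0.06² + 0.11² + 0.17² = 0.1849 + 0.0324 + 0.0025 + 0.0036 + 0.0121 + 0.0289 = 0.2644
O = 0.0983 / √(0.2434 × 0.2644) = 0.0983 / 0.25368 = 0.3875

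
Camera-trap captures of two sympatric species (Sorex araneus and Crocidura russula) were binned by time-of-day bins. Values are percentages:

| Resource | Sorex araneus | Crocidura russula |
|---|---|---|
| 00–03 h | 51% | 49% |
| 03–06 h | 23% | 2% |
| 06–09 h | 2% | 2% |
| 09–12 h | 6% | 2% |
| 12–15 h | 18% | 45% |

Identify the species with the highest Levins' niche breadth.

Sorex araneus

Convert percentages to proportions (divide by 100).
Σp_aranᵢ² = 0.51² + 0.23² + 0.02² + 0.06² + 0.18² = 0.2601 + 0.0529 + 0.0004 + 0.0036 + 0.0324 = 0.3494
B_aran = 1 / 0.3494 = 2.8620
Σp_russᵢ² = 0.49² + 0.02² + 0.02² + 0.02² + 0.45² = 0.2401 + 0.0004 + 0.0004 + 0.0004 + 0.2025 = 0.4438
B_russ = 1 / 0.4438 = 2.2533
Highest B → broadest niche (most generalist): Sorex araneus (B = 2.86).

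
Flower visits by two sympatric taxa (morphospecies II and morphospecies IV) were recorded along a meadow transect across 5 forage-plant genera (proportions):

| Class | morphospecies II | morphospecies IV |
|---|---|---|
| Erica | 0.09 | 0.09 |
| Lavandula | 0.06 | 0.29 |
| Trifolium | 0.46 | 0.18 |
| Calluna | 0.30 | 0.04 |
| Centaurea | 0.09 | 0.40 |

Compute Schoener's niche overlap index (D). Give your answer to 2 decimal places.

Σ|p₁ᵢ − p₂ᵢ| = 0.00 + 0.23 + 0.28 + 0.26 + 0.31 = 1.08
D = 1 − ½ × 1.08 = 1 − 0.540 = 0.4600

0.46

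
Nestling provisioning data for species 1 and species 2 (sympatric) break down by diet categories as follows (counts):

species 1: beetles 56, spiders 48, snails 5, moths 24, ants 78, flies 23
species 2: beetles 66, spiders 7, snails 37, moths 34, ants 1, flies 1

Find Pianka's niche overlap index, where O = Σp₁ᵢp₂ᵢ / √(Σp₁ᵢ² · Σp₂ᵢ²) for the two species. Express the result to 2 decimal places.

Proportions for species 1 (n=234): 56/234=0.2393, 48/234=0.2051, 5/234=0.0214, 24/234=0.1026, 78/234=0.3333, 23/234=0.0983
Proportions for species 2 (n=146): 66/146=0.4521, 7/146=0.0479, 37/146=0.2534, 34/146=0.2329, 1/146=0.0068, 1/146=0.0068
Σ p₁ᵢp₂ᵢ = 0.108188 + 0.009824 + 0.005423 + 0.023896 + 0.002266 + 0.000668 = 0.150265
Σp_1ᵢ² = 0.2393² + 0.2051² + 0.0214² + 0.1026² + 0.3333² + 0.0983² = 0.057264 + 0.042066 + 0.000458 + 0.010527 + 0.111089 + 0.009663 = 0.231067
Σp_2ᵢ² = 0.4521² + 0.0479² + 0.2534² + 0.2329² + 0.0068² + 0.0068² = 0.204394 + 0.002294 + 0.064212 + 0.054242 + 0.000046 + 0.000046 = 0.325234
O = 0.150265 / √(0.231067 × 0.325234) = 0.150265 / 0.2741365 = 0.5481

0.55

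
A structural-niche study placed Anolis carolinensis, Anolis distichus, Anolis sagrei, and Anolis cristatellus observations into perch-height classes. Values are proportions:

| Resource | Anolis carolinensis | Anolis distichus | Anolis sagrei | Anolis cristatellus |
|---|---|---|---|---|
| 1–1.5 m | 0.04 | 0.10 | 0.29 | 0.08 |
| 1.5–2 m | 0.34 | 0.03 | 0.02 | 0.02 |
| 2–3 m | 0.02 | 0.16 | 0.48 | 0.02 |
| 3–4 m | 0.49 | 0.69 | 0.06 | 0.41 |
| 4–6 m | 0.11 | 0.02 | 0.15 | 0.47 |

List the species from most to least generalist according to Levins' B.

Σp_caroᵢ² = 0.04² + 0.34² + 0.02² + 0.49² + 0.11² = 0.0016 + 0.1156 + 0.0004 + 0.2401 + 0.0121 = 0.3698
B_caro = 1 / 0.3698 = 2.7042
Σp_distᵢ² = 0.10² + 0.03² + 0.16² + 0.69² + 0.02² = 0.0100 + 0.0009 + 0.0256 + 0.4761 + 0.0004 = 0.5130
B_dist = 1 / 0.5130 = 1.9493
Σp_sagrᵢ² = 0.29² + 0.02² + 0.48² + 0.06² + 0.15² = 0.0841 + 0.0004 + 0.2304 + 0.0036 + 0.0225 = 0.3410
B_sagr = 1 / 0.3410 = 2.9326
Σp_crisᵢ² = 0.08² + 0.02² + 0.02² + 0.41² + 0.47² = 0.0064 + 0.0004 + 0.0004 + 0.1681 + 0.2209 = 0.3962
B_cris = 1 / 0.3962 = 2.5240
Ranking by B (broadest → narrowest): Anolis sagrei (2.93) > Anolis carolinensis (2.70) > Anolis cristatellus (2.52) > Anolis distichus (1.95)

Anolis sagrei > Anolis carolinensis > Anolis cristatellus > Anolis distichus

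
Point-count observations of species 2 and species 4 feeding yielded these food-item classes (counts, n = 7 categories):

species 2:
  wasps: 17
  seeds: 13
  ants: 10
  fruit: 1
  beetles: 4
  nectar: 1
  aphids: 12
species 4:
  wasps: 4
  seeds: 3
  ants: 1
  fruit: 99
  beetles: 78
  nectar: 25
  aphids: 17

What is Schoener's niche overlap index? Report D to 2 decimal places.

0.21

Proportions for species 2 (n=58): 17/58=0.2931, 13/58=0.2241, 10/58=0.1724, 1/58=0.0172, 4/58=0.0690, 1/58=0.0172, 12/58=0.2069
Proportions for species 4 (n=227): 4/227=0.0176, 3/227=0.0132, 1/227=0.0044, 99/227=0.4361, 78/227=0.3436, 25/227=0.1101, 17/227=0.0749
Σ|p₁ᵢ − p₂ᵢ| = 0.2755 + 0.2109 + 0.1680 + 0.4189 + 0.2746 + 0.0929 + 0.1320 = 1.5728
D = 1 − ½ × 1.5728 = 1 − 0.78640 = 0.21360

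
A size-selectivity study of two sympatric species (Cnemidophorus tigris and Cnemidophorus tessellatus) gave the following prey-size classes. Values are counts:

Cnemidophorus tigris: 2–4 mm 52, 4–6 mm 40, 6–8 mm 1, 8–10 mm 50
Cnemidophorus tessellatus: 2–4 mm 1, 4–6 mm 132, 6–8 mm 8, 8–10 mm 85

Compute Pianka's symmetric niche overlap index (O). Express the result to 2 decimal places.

0.74

Proportions for Cnemidophorus tigris (n=143): 52/143=0.3636, 40/143=0.2797, 1/143=0.0070, 50/143=0.3497
Proportions for Cnemidophorus tessellatus (n=226): 1/226=0.0044, 132/226=0.5841, 8/226=0.0354, 85/226=0.3761
Σ p₁ᵢp₂ᵢ = 0.001600 + 0.163373 + 0.000248 + 0.131522 = 0.296743
Σp_1ᵢ² = 0.3636² + 0.2797² + 0.0070² + 0.3497² = 0.132205 + 0.078232 + 0.000049 + 0.122290 = 0.332776
Σp_2ᵢ² = 0.0044² + 0.5841² + 0.0354² + 0.3761² = 0.000019 + 0.341173 + 0.001253 + 0.141451 = 0.483896
O = 0.296743 / √(0.332776 × 0.483896) = 0.296743 / 0.4012842 = 0.7395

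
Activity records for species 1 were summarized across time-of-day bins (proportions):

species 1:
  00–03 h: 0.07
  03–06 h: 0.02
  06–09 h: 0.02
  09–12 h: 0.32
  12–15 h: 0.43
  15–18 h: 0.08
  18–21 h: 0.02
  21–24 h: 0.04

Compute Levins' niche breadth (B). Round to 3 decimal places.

Σpᵢ² = 0.07² + 0.02² + 0.02² + 0.32² + 0.43² + 0.08² + 0.02² + 0.04² = 0.0049 + 0.0004 + 0.0004 + 0.1024 + 0.1849 + 0.0064 + 0.0004 + 0.0016 = 0.3014
B = 1 / 0.3014 = 3.31785

3.318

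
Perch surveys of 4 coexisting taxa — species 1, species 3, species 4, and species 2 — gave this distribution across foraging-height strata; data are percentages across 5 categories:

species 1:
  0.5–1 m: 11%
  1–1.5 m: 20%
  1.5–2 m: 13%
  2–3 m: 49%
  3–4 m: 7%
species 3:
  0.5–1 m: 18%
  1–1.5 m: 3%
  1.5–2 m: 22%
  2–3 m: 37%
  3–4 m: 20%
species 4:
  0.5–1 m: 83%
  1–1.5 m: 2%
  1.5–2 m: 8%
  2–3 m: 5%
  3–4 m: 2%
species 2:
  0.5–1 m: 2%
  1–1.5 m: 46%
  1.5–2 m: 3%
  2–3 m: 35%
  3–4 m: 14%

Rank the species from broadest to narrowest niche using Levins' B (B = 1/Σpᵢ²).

species 3 > species 1 > species 2 > species 4

Convert percentages to proportions (divide by 100).
Σp_1ᵢ² = 0.11² + 0.20² + 0.13² + 0.49² + 0.07² = 0.0121 + 0.0400 + 0.0169 + 0.2401 + 0.0049 = 0.3140
B_1 = 1 / 0.3140 = 3.1847
Σp_3ᵢ² = 0.18² + 0.03² + 0.22² + 0.37² + 0.20² = 0.0324 + 0.0009 + 0.0484 + 0.1369 + 0.0400 = 0.2586
B_3 = 1 / 0.2586 = 3.8670
Σp_4ᵢ² = 0.83² + 0.02² + 0.08² + 0.05² + 0.02² = 0.6889 + 0.0004 + 0.0064 + 0.0025 + 0.0004 = 0.6986
B_4 = 1 / 0.6986 = 1.4314
Σp_2ᵢ² = 0.02² + 0.46² + 0.03² + 0.35² + 0.14² = 0.0004 + 0.2116 + 0.0009 + 0.1225 + 0.0196 = 0.3550
B_2 = 1 / 0.3550 = 2.8169
Ranking by B (broadest → narrowest): species 3 (3.87) > species 1 (3.18) > species 2 (2.82) > species 4 (1.43)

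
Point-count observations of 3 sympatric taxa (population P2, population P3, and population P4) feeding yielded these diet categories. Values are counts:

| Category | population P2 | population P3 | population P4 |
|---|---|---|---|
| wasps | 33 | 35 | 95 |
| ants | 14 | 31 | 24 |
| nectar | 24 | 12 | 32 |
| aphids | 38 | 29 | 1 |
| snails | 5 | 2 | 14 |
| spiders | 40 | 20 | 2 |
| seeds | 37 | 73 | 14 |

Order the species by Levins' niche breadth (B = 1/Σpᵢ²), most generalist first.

Proportions for population P2 (n=191): 33/191=0.1728, 14/191=0.0733, 24/191=0.1257, 38/191=0.1990, 5/191=0.0262, 40/191=0.2094, 37/191=0.1937
Proportions for population P3 (n=202): 35/202=0.1733, 31/202=0.1535, 12/202=0.0594, 29/202=0.1436, 2/202=0.0099, 20/202=0.0990, 73/202=0.3614
Proportions for population P4 (n=182): 95/182=0.5220, 24/182=0.1319, 32/182=0.1758, 1/182=0.0055, 14/182=0.0769, 2/182=0.0110, 14/182=0.0769
Σp_P2ᵢ² = 0.1728² + 0.0733² + 0.1257² + 0.1990² + 0.0262² + 0.2094² + 0.1937² = 0.029860 + 0.005373 + 0.015800 + 0.039601 + 0.000686 + 0.043848 + 0.037520 = 0.172688
B_P2 = 1 / 0.172688 = 5.7908
Σp_P3ᵢ² = 0.1733² + 0.1535² + 0.0594² + 0.1436² + 0.0099² + 0.0990² + 0.3614² = 0.030033 + 0.023562 + 0.003528 + 0.020621 + 0.000098 + 0.009801 + 0.130610 = 0.218253
B_P3 = 1 / 0.218253 = 4.5818
Σp_P4ᵢ² = 0.5220² + 0.1319² + 0.1758² + 0.0055² + 0.0769² + 0.0110² + 0.0769² = 0.272484 + 0.017398 + 0.030906 + 0.000030 + 0.005914 + 0.000121 + 0.005914 = 0.332767
B_P4 = 1 / 0.332767 = 3.0051
Ranking by B (broadest → narrowest): population P2 (5.79) > population P3 (4.58) > population P4 (3.01)

population P2 > population P3 > population P4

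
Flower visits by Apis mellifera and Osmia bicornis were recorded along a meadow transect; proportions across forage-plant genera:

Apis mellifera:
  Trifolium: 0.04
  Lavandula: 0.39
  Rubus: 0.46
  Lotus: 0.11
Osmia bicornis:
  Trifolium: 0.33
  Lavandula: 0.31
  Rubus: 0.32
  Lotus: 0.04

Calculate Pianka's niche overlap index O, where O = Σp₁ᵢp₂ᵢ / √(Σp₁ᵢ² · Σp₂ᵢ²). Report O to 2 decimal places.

0.84

Σ p₁ᵢp₂ᵢ = 0.0132 + 0.1209 + 0.1472 + 0.0044 = 0.2857
Σp_1ᵢ² = 0.04² + 0.39² + 0.46² + 0.11² = 0.0016 + 0.1521 + 0.2116 + 0.0121 = 0.3774
Σp_2ᵢ² = 0.33² + 0.31² + 0.32² + 0.04² = 0.1089 + 0.0961 + 0.1024 + 0.0016 = 0.3090
O = 0.2857 / √(0.3774 × 0.3090) = 0.2857 / 0.34149 = 0.8366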